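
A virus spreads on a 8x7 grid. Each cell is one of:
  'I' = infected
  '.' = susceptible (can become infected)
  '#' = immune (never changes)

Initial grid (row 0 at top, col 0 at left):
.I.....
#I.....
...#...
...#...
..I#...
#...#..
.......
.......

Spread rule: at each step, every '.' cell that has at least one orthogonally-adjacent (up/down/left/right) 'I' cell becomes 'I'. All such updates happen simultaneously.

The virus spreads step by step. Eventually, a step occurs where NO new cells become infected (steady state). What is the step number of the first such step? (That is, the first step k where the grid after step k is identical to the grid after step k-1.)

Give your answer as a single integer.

Step 0 (initial): 3 infected
Step 1: +7 new -> 10 infected
Step 2: +9 new -> 19 infected
Step 3: +6 new -> 25 infected
Step 4: +7 new -> 32 infected
Step 5: +7 new -> 39 infected
Step 6: +6 new -> 45 infected
Step 7: +4 new -> 49 infected
Step 8: +1 new -> 50 infected
Step 9: +0 new -> 50 infected

Answer: 9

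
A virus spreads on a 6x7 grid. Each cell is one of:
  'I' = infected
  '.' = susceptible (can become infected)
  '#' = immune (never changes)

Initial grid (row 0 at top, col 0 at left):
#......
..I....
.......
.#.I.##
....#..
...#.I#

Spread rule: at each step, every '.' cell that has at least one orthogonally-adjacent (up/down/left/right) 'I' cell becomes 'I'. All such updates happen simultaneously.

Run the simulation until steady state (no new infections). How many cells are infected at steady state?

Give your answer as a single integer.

Step 0 (initial): 3 infected
Step 1: +10 new -> 13 infected
Step 2: +8 new -> 21 infected
Step 3: +6 new -> 27 infected
Step 4: +6 new -> 33 infected
Step 5: +2 new -> 35 infected
Step 6: +0 new -> 35 infected

Answer: 35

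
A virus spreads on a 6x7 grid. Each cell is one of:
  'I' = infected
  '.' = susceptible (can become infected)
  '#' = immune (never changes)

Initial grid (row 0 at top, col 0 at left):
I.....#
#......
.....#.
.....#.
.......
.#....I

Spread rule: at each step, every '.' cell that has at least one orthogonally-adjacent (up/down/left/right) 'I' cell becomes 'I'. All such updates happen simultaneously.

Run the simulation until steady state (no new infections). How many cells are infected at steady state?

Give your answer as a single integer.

Answer: 37

Derivation:
Step 0 (initial): 2 infected
Step 1: +3 new -> 5 infected
Step 2: +5 new -> 10 infected
Step 3: +6 new -> 16 infected
Step 4: +9 new -> 25 infected
Step 5: +10 new -> 35 infected
Step 6: +1 new -> 36 infected
Step 7: +1 new -> 37 infected
Step 8: +0 new -> 37 infected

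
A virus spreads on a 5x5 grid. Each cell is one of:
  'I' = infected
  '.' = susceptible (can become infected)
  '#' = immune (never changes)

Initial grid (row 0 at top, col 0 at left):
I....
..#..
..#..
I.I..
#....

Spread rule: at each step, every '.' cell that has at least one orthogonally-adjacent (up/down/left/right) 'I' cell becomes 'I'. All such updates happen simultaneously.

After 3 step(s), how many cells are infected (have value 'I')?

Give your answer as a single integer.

Answer: 20

Derivation:
Step 0 (initial): 3 infected
Step 1: +6 new -> 9 infected
Step 2: +7 new -> 16 infected
Step 3: +4 new -> 20 infected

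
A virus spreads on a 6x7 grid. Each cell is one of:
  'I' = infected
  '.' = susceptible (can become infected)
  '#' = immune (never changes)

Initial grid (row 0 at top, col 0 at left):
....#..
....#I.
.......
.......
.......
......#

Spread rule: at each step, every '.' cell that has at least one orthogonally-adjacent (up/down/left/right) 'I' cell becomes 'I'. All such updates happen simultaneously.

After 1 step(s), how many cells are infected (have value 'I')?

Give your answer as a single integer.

Answer: 4

Derivation:
Step 0 (initial): 1 infected
Step 1: +3 new -> 4 infected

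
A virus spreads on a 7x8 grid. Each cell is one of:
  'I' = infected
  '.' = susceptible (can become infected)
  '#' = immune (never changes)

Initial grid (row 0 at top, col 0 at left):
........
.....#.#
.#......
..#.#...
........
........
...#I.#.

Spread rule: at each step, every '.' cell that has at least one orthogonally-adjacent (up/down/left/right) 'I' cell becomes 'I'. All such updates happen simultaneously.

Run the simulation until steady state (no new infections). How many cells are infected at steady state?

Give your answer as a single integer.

Step 0 (initial): 1 infected
Step 1: +2 new -> 3 infected
Step 2: +3 new -> 6 infected
Step 3: +4 new -> 10 infected
Step 4: +7 new -> 17 infected
Step 5: +8 new -> 25 infected
Step 6: +8 new -> 33 infected
Step 7: +6 new -> 39 infected
Step 8: +5 new -> 44 infected
Step 9: +4 new -> 48 infected
Step 10: +1 new -> 49 infected
Step 11: +0 new -> 49 infected

Answer: 49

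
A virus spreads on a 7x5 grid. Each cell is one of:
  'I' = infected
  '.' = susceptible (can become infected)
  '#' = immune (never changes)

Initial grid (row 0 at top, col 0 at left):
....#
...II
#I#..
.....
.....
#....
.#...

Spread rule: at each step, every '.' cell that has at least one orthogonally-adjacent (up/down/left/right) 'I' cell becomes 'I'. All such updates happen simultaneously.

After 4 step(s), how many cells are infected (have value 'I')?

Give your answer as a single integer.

Answer: 26

Derivation:
Step 0 (initial): 3 infected
Step 1: +6 new -> 9 infected
Step 2: +8 new -> 17 infected
Step 3: +6 new -> 23 infected
Step 4: +3 new -> 26 infected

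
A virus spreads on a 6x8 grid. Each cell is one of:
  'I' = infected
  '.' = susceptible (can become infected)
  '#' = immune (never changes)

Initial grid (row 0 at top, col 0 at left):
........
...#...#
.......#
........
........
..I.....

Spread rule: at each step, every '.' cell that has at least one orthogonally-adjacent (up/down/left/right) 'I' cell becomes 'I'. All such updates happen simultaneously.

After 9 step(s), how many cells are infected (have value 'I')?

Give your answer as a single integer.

Step 0 (initial): 1 infected
Step 1: +3 new -> 4 infected
Step 2: +5 new -> 9 infected
Step 3: +6 new -> 15 infected
Step 4: +7 new -> 22 infected
Step 5: +7 new -> 29 infected
Step 6: +7 new -> 36 infected
Step 7: +5 new -> 41 infected
Step 8: +2 new -> 43 infected
Step 9: +1 new -> 44 infected

Answer: 44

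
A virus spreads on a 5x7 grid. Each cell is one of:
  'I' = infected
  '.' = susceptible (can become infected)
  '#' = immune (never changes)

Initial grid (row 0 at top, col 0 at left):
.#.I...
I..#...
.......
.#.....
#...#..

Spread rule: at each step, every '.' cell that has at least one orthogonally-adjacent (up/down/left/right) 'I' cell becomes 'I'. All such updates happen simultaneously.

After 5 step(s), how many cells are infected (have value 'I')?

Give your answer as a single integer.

Answer: 25

Derivation:
Step 0 (initial): 2 infected
Step 1: +5 new -> 7 infected
Step 2: +5 new -> 12 infected
Step 3: +4 new -> 16 infected
Step 4: +5 new -> 21 infected
Step 5: +4 new -> 25 infected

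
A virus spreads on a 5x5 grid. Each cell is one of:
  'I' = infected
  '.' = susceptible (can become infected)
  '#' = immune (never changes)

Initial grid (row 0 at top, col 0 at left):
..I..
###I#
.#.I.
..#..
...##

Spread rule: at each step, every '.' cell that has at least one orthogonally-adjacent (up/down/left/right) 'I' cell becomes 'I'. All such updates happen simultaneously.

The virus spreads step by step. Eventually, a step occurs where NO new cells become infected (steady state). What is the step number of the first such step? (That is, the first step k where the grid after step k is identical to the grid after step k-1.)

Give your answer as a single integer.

Step 0 (initial): 3 infected
Step 1: +5 new -> 8 infected
Step 2: +3 new -> 11 infected
Step 3: +0 new -> 11 infected

Answer: 3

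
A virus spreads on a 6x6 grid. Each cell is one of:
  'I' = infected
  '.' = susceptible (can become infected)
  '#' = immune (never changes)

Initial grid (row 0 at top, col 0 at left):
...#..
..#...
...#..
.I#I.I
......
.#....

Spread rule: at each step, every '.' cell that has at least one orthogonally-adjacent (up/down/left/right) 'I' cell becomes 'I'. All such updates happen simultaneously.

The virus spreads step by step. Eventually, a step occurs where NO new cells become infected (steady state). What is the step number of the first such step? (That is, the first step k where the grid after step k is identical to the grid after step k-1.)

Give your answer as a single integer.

Step 0 (initial): 3 infected
Step 1: +7 new -> 10 infected
Step 2: +10 new -> 20 infected
Step 3: +7 new -> 27 infected
Step 4: +4 new -> 31 infected
Step 5: +0 new -> 31 infected

Answer: 5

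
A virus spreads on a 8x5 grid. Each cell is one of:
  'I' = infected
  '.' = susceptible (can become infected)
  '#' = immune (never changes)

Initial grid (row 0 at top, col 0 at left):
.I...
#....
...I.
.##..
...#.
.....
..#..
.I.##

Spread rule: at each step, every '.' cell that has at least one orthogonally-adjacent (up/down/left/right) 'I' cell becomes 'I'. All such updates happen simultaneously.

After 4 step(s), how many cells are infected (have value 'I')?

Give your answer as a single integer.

Step 0 (initial): 3 infected
Step 1: +10 new -> 13 infected
Step 2: +7 new -> 20 infected
Step 3: +6 new -> 26 infected
Step 4: +5 new -> 31 infected

Answer: 31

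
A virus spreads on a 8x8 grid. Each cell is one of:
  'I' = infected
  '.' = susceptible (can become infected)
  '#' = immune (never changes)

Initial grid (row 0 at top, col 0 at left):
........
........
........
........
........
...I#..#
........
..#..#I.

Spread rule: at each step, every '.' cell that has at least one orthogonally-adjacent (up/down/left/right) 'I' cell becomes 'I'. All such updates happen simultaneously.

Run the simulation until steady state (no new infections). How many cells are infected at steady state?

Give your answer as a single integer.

Step 0 (initial): 2 infected
Step 1: +5 new -> 7 infected
Step 2: +10 new -> 17 infected
Step 3: +10 new -> 27 infected
Step 4: +10 new -> 37 infected
Step 5: +9 new -> 46 infected
Step 6: +7 new -> 53 infected
Step 7: +5 new -> 58 infected
Step 8: +2 new -> 60 infected
Step 9: +0 new -> 60 infected

Answer: 60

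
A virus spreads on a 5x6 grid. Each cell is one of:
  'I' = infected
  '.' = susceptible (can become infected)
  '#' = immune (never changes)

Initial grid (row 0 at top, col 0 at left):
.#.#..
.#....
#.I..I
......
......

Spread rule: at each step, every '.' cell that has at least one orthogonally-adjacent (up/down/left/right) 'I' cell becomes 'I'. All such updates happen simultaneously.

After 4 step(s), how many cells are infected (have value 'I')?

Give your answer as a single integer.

Answer: 24

Derivation:
Step 0 (initial): 2 infected
Step 1: +7 new -> 9 infected
Step 2: +9 new -> 18 infected
Step 3: +5 new -> 23 infected
Step 4: +1 new -> 24 infected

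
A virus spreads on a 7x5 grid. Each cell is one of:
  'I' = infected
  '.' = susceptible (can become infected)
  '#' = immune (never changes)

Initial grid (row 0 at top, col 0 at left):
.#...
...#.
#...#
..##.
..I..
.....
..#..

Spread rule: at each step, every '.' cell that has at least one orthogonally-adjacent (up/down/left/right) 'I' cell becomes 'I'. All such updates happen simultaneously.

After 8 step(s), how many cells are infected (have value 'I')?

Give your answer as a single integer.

Step 0 (initial): 1 infected
Step 1: +3 new -> 4 infected
Step 2: +5 new -> 9 infected
Step 3: +7 new -> 16 infected
Step 4: +4 new -> 20 infected
Step 5: +3 new -> 23 infected
Step 6: +2 new -> 25 infected
Step 7: +1 new -> 26 infected
Step 8: +1 new -> 27 infected

Answer: 27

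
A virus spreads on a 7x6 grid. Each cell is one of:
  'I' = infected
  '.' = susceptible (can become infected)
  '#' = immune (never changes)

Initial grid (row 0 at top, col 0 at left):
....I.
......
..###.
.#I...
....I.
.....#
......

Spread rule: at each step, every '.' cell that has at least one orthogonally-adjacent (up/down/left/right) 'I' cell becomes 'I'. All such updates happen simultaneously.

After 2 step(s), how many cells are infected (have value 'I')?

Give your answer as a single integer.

Answer: 20

Derivation:
Step 0 (initial): 3 infected
Step 1: +9 new -> 12 infected
Step 2: +8 new -> 20 infected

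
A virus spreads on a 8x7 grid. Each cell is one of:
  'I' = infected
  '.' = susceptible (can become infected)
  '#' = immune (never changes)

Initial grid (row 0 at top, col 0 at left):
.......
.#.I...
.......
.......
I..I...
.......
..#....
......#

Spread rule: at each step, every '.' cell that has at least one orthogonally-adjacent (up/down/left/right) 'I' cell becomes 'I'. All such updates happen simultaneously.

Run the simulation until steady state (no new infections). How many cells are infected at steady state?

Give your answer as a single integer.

Step 0 (initial): 3 infected
Step 1: +11 new -> 14 infected
Step 2: +15 new -> 29 infected
Step 3: +13 new -> 42 infected
Step 4: +9 new -> 51 infected
Step 5: +2 new -> 53 infected
Step 6: +0 new -> 53 infected

Answer: 53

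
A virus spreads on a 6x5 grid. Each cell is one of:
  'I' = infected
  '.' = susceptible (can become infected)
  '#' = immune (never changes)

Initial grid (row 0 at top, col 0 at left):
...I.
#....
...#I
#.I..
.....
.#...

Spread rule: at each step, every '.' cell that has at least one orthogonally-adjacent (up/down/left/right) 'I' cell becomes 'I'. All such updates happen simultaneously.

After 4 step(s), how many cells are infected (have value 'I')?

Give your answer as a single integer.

Answer: 26

Derivation:
Step 0 (initial): 3 infected
Step 1: +9 new -> 12 infected
Step 2: +7 new -> 19 infected
Step 3: +6 new -> 25 infected
Step 4: +1 new -> 26 infected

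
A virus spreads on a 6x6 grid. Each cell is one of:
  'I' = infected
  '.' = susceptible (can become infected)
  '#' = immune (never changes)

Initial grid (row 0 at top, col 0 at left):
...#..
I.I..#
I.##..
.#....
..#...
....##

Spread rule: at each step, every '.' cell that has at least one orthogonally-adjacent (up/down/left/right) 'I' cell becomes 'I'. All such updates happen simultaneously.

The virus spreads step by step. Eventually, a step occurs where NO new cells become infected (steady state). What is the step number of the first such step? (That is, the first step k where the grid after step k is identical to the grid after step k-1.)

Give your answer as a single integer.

Answer: 7

Derivation:
Step 0 (initial): 3 infected
Step 1: +6 new -> 9 infected
Step 2: +3 new -> 12 infected
Step 3: +4 new -> 16 infected
Step 4: +4 new -> 20 infected
Step 5: +4 new -> 24 infected
Step 6: +4 new -> 28 infected
Step 7: +0 new -> 28 infected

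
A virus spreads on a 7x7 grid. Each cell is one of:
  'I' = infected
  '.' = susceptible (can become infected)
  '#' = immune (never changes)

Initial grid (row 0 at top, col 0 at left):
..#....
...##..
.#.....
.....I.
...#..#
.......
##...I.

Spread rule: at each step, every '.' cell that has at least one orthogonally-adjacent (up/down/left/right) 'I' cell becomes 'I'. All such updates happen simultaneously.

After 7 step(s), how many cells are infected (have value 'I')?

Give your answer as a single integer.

Answer: 40

Derivation:
Step 0 (initial): 2 infected
Step 1: +7 new -> 9 infected
Step 2: +8 new -> 17 infected
Step 3: +6 new -> 23 infected
Step 4: +6 new -> 29 infected
Step 5: +5 new -> 34 infected
Step 6: +4 new -> 38 infected
Step 7: +2 new -> 40 infected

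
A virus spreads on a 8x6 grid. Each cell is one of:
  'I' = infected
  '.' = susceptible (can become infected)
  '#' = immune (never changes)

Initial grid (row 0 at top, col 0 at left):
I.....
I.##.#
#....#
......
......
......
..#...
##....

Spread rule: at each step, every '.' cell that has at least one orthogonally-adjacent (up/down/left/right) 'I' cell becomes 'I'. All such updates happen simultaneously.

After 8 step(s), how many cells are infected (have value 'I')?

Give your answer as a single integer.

Answer: 33

Derivation:
Step 0 (initial): 2 infected
Step 1: +2 new -> 4 infected
Step 2: +2 new -> 6 infected
Step 3: +3 new -> 9 infected
Step 4: +5 new -> 14 infected
Step 5: +7 new -> 21 infected
Step 6: +5 new -> 26 infected
Step 7: +4 new -> 30 infected
Step 8: +3 new -> 33 infected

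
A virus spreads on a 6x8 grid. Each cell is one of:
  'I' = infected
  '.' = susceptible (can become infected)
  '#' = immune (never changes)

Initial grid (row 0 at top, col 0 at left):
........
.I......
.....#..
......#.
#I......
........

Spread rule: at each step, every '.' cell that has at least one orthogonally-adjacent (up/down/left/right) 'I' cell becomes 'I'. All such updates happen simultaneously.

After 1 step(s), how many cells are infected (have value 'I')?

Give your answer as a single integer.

Answer: 9

Derivation:
Step 0 (initial): 2 infected
Step 1: +7 new -> 9 infected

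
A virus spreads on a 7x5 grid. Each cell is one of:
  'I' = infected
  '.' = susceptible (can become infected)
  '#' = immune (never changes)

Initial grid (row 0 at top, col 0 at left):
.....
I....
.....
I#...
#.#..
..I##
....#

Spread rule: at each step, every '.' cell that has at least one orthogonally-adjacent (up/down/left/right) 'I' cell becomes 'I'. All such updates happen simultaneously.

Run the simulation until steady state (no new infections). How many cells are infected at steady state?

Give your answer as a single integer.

Answer: 29

Derivation:
Step 0 (initial): 3 infected
Step 1: +5 new -> 8 infected
Step 2: +7 new -> 15 infected
Step 3: +4 new -> 19 infected
Step 4: +4 new -> 23 infected
Step 5: +3 new -> 26 infected
Step 6: +2 new -> 28 infected
Step 7: +1 new -> 29 infected
Step 8: +0 new -> 29 infected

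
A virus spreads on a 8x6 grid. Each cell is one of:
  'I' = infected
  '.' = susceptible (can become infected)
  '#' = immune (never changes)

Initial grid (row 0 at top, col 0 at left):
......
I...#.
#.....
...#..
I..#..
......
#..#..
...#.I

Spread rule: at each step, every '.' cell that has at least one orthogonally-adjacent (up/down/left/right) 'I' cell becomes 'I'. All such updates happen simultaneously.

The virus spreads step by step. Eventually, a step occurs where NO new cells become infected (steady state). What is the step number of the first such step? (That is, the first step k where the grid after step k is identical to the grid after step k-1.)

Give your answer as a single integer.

Answer: 7

Derivation:
Step 0 (initial): 3 infected
Step 1: +7 new -> 10 infected
Step 2: +8 new -> 18 infected
Step 3: +8 new -> 26 infected
Step 4: +7 new -> 33 infected
Step 5: +6 new -> 39 infected
Step 6: +2 new -> 41 infected
Step 7: +0 new -> 41 infected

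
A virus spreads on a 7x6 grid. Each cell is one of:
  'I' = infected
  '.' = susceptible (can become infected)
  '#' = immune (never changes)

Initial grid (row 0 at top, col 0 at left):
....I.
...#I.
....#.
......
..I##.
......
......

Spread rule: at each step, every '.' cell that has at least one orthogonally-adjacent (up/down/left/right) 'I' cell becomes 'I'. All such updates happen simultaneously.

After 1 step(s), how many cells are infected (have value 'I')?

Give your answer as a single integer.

Step 0 (initial): 3 infected
Step 1: +6 new -> 9 infected

Answer: 9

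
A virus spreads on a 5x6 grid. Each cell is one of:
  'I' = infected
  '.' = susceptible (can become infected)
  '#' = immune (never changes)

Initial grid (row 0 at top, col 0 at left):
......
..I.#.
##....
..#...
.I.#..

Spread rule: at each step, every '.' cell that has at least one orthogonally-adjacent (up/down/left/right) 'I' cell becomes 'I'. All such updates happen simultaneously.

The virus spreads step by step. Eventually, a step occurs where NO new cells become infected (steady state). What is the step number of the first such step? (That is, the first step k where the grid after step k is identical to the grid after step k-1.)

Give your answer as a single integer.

Step 0 (initial): 2 infected
Step 1: +7 new -> 9 infected
Step 2: +5 new -> 14 infected
Step 3: +4 new -> 18 infected
Step 4: +3 new -> 21 infected
Step 5: +3 new -> 24 infected
Step 6: +1 new -> 25 infected
Step 7: +0 new -> 25 infected

Answer: 7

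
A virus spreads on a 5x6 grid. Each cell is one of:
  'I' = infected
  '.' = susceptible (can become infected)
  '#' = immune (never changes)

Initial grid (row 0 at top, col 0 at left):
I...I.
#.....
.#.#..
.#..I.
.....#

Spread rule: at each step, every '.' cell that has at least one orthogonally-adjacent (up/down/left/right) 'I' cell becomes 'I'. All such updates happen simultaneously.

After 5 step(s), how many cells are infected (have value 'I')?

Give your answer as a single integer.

Answer: 23

Derivation:
Step 0 (initial): 3 infected
Step 1: +8 new -> 11 infected
Step 2: +7 new -> 18 infected
Step 3: +3 new -> 21 infected
Step 4: +1 new -> 22 infected
Step 5: +1 new -> 23 infected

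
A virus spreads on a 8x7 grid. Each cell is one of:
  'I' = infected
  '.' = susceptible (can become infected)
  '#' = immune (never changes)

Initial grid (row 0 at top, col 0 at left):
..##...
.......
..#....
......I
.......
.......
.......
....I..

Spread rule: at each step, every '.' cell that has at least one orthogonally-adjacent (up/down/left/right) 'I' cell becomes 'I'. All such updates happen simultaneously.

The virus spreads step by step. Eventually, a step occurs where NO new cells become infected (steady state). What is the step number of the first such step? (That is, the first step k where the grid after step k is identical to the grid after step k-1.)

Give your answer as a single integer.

Answer: 10

Derivation:
Step 0 (initial): 2 infected
Step 1: +6 new -> 8 infected
Step 2: +10 new -> 18 infected
Step 3: +10 new -> 28 infected
Step 4: +8 new -> 36 infected
Step 5: +6 new -> 42 infected
Step 6: +5 new -> 47 infected
Step 7: +3 new -> 50 infected
Step 8: +2 new -> 52 infected
Step 9: +1 new -> 53 infected
Step 10: +0 new -> 53 infected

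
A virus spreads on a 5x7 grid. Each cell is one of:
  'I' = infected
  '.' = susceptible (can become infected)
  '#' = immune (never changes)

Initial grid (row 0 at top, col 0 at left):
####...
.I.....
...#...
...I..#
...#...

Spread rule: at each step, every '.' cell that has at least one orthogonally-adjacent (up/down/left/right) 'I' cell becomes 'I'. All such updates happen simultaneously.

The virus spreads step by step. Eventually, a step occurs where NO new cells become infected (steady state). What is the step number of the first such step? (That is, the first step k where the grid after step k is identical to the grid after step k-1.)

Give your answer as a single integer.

Step 0 (initial): 2 infected
Step 1: +5 new -> 7 infected
Step 2: +8 new -> 15 infected
Step 3: +5 new -> 20 infected
Step 4: +5 new -> 25 infected
Step 5: +2 new -> 27 infected
Step 6: +1 new -> 28 infected
Step 7: +0 new -> 28 infected

Answer: 7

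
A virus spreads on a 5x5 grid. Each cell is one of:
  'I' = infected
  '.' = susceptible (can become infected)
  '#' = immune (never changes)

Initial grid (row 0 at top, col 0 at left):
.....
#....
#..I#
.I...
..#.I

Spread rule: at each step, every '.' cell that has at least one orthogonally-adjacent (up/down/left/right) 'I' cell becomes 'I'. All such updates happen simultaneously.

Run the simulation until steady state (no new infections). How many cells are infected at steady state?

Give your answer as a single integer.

Answer: 21

Derivation:
Step 0 (initial): 3 infected
Step 1: +9 new -> 12 infected
Step 2: +5 new -> 17 infected
Step 3: +3 new -> 20 infected
Step 4: +1 new -> 21 infected
Step 5: +0 new -> 21 infected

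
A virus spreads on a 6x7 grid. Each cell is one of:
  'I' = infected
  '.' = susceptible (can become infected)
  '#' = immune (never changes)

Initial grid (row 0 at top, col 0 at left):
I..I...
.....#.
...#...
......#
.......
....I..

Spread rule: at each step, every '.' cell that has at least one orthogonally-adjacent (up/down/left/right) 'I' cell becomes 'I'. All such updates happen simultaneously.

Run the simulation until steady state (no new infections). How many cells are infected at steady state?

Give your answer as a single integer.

Step 0 (initial): 3 infected
Step 1: +8 new -> 11 infected
Step 2: +10 new -> 21 infected
Step 3: +10 new -> 31 infected
Step 4: +7 new -> 38 infected
Step 5: +1 new -> 39 infected
Step 6: +0 new -> 39 infected

Answer: 39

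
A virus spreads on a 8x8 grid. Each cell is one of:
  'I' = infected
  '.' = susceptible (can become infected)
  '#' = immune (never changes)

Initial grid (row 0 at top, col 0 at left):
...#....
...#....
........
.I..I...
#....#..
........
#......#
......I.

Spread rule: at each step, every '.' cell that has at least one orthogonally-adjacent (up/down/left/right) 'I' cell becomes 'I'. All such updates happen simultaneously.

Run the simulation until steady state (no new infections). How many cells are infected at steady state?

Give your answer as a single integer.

Answer: 58

Derivation:
Step 0 (initial): 3 infected
Step 1: +11 new -> 14 infected
Step 2: +14 new -> 28 infected
Step 3: +16 new -> 44 infected
Step 4: +10 new -> 54 infected
Step 5: +3 new -> 57 infected
Step 6: +1 new -> 58 infected
Step 7: +0 new -> 58 infected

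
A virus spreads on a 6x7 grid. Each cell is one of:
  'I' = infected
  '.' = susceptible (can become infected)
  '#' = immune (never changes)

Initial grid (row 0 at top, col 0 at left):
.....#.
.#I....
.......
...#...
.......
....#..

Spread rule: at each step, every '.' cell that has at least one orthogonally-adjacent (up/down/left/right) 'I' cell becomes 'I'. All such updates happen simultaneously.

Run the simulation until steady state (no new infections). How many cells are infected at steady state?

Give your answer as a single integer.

Answer: 38

Derivation:
Step 0 (initial): 1 infected
Step 1: +3 new -> 4 infected
Step 2: +6 new -> 10 infected
Step 3: +7 new -> 17 infected
Step 4: +8 new -> 25 infected
Step 5: +7 new -> 32 infected
Step 6: +3 new -> 35 infected
Step 7: +2 new -> 37 infected
Step 8: +1 new -> 38 infected
Step 9: +0 new -> 38 infected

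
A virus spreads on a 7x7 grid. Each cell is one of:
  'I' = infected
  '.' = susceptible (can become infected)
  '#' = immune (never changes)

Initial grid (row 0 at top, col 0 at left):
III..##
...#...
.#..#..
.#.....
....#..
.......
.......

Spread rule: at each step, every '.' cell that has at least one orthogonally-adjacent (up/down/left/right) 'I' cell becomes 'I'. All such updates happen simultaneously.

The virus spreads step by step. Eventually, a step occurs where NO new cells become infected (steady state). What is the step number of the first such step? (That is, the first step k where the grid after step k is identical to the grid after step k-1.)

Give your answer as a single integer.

Step 0 (initial): 3 infected
Step 1: +4 new -> 7 infected
Step 2: +3 new -> 10 infected
Step 3: +4 new -> 14 infected
Step 4: +4 new -> 18 infected
Step 5: +7 new -> 25 infected
Step 6: +6 new -> 31 infected
Step 7: +5 new -> 36 infected
Step 8: +3 new -> 39 infected
Step 9: +2 new -> 41 infected
Step 10: +1 new -> 42 infected
Step 11: +0 new -> 42 infected

Answer: 11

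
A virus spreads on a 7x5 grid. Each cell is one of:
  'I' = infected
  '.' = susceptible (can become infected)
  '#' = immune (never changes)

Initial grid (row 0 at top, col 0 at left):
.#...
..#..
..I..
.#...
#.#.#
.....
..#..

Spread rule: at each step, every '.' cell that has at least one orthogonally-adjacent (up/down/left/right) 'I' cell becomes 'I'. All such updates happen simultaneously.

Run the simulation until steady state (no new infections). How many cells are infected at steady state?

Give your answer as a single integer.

Answer: 28

Derivation:
Step 0 (initial): 1 infected
Step 1: +3 new -> 4 infected
Step 2: +5 new -> 9 infected
Step 3: +6 new -> 15 infected
Step 4: +4 new -> 19 infected
Step 5: +3 new -> 22 infected
Step 6: +2 new -> 24 infected
Step 7: +3 new -> 27 infected
Step 8: +1 new -> 28 infected
Step 9: +0 new -> 28 infected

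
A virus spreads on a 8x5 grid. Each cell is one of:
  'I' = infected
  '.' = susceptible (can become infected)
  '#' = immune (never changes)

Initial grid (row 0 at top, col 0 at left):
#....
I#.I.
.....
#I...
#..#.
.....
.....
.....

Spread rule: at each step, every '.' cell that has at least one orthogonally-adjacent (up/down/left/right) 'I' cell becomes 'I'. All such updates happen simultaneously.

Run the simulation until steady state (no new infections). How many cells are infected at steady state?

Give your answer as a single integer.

Answer: 35

Derivation:
Step 0 (initial): 3 infected
Step 1: +8 new -> 11 infected
Step 2: +7 new -> 18 infected
Step 3: +5 new -> 23 infected
Step 4: +5 new -> 28 infected
Step 5: +4 new -> 32 infected
Step 6: +2 new -> 34 infected
Step 7: +1 new -> 35 infected
Step 8: +0 new -> 35 infected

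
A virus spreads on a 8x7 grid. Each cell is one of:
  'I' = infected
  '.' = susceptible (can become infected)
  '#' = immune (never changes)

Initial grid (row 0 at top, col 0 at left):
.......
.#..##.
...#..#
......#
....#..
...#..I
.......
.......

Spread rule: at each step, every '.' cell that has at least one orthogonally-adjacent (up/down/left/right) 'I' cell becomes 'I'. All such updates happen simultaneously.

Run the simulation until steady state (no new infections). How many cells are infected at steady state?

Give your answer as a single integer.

Step 0 (initial): 1 infected
Step 1: +3 new -> 4 infected
Step 2: +4 new -> 8 infected
Step 3: +3 new -> 11 infected
Step 4: +4 new -> 15 infected
Step 5: +4 new -> 19 infected
Step 6: +5 new -> 24 infected
Step 7: +6 new -> 30 infected
Step 8: +6 new -> 36 infected
Step 9: +4 new -> 40 infected
Step 10: +3 new -> 43 infected
Step 11: +2 new -> 45 infected
Step 12: +1 new -> 46 infected
Step 13: +1 new -> 47 infected
Step 14: +1 new -> 48 infected
Step 15: +0 new -> 48 infected

Answer: 48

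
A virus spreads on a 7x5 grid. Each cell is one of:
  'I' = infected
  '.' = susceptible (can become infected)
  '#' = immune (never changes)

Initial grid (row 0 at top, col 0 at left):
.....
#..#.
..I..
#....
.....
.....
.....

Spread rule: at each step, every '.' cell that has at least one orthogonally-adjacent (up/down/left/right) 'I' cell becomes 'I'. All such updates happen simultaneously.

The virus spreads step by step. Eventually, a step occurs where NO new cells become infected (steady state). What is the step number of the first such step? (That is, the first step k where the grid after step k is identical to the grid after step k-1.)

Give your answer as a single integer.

Step 0 (initial): 1 infected
Step 1: +4 new -> 5 infected
Step 2: +7 new -> 12 infected
Step 3: +7 new -> 19 infected
Step 4: +7 new -> 26 infected
Step 5: +4 new -> 30 infected
Step 6: +2 new -> 32 infected
Step 7: +0 new -> 32 infected

Answer: 7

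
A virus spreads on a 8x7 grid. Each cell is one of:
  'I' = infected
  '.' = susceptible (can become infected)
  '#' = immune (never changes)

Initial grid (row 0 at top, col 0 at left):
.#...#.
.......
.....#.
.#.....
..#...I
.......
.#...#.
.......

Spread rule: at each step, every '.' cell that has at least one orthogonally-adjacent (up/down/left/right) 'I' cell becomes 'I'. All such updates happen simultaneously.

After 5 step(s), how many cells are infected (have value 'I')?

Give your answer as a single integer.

Step 0 (initial): 1 infected
Step 1: +3 new -> 4 infected
Step 2: +5 new -> 9 infected
Step 3: +5 new -> 14 infected
Step 4: +7 new -> 21 infected
Step 5: +6 new -> 27 infected

Answer: 27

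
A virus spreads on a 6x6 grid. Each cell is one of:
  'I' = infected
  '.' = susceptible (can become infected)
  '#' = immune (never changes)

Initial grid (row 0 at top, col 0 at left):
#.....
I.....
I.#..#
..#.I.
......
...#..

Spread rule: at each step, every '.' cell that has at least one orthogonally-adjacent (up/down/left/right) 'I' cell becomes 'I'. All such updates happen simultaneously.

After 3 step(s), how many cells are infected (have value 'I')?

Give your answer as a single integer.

Step 0 (initial): 3 infected
Step 1: +7 new -> 10 infected
Step 2: +9 new -> 19 infected
Step 3: +8 new -> 27 infected

Answer: 27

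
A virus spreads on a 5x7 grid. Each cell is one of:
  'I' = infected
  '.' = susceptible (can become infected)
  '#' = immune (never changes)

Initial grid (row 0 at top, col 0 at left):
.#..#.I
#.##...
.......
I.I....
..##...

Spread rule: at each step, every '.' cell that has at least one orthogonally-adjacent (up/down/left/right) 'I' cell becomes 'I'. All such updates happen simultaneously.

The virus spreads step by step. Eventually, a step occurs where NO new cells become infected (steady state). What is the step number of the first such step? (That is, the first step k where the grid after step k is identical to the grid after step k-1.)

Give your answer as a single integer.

Step 0 (initial): 3 infected
Step 1: +7 new -> 10 infected
Step 2: +6 new -> 16 infected
Step 3: +7 new -> 23 infected
Step 4: +2 new -> 25 infected
Step 5: +0 new -> 25 infected

Answer: 5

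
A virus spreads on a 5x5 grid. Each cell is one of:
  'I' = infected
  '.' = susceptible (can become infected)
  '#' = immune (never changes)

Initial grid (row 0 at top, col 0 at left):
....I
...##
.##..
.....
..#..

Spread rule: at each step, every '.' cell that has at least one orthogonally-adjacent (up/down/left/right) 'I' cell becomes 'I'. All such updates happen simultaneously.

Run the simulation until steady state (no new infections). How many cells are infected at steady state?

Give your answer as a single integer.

Answer: 20

Derivation:
Step 0 (initial): 1 infected
Step 1: +1 new -> 2 infected
Step 2: +1 new -> 3 infected
Step 3: +2 new -> 5 infected
Step 4: +2 new -> 7 infected
Step 5: +1 new -> 8 infected
Step 6: +1 new -> 9 infected
Step 7: +1 new -> 10 infected
Step 8: +2 new -> 12 infected
Step 9: +2 new -> 14 infected
Step 10: +1 new -> 15 infected
Step 11: +3 new -> 18 infected
Step 12: +2 new -> 20 infected
Step 13: +0 new -> 20 infected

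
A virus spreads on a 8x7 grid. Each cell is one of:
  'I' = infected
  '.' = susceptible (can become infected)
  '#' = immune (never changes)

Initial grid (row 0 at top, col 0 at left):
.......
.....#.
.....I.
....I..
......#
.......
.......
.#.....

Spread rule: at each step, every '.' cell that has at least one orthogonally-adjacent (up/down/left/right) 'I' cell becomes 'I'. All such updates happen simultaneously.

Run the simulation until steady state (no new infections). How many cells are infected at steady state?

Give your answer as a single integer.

Step 0 (initial): 2 infected
Step 1: +5 new -> 7 infected
Step 2: +8 new -> 15 infected
Step 3: +9 new -> 24 infected
Step 4: +11 new -> 35 infected
Step 5: +9 new -> 44 infected
Step 6: +6 new -> 50 infected
Step 7: +2 new -> 52 infected
Step 8: +1 new -> 53 infected
Step 9: +0 new -> 53 infected

Answer: 53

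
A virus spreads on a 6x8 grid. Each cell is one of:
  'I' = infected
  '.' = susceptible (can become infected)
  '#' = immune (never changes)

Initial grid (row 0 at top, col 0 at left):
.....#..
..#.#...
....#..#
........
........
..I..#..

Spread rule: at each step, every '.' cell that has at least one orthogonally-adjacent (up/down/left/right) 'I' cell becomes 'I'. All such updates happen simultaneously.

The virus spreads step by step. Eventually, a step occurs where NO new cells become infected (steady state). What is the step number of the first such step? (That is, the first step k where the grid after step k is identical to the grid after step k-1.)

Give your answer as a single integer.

Answer: 11

Derivation:
Step 0 (initial): 1 infected
Step 1: +3 new -> 4 infected
Step 2: +5 new -> 9 infected
Step 3: +5 new -> 14 infected
Step 4: +5 new -> 19 infected
Step 5: +5 new -> 24 infected
Step 6: +7 new -> 31 infected
Step 7: +7 new -> 38 infected
Step 8: +1 new -> 39 infected
Step 9: +2 new -> 41 infected
Step 10: +1 new -> 42 infected
Step 11: +0 new -> 42 infected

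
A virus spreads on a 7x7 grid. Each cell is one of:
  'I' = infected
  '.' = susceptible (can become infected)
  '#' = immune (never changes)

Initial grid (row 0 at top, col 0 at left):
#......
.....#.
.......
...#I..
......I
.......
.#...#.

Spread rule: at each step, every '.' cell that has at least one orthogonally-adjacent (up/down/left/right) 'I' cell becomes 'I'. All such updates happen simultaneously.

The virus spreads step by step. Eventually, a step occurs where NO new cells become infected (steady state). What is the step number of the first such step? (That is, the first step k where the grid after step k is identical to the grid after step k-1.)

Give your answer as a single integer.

Step 0 (initial): 2 infected
Step 1: +6 new -> 8 infected
Step 2: +8 new -> 16 infected
Step 3: +7 new -> 23 infected
Step 4: +9 new -> 32 infected
Step 5: +7 new -> 39 infected
Step 6: +4 new -> 43 infected
Step 7: +1 new -> 44 infected
Step 8: +0 new -> 44 infected

Answer: 8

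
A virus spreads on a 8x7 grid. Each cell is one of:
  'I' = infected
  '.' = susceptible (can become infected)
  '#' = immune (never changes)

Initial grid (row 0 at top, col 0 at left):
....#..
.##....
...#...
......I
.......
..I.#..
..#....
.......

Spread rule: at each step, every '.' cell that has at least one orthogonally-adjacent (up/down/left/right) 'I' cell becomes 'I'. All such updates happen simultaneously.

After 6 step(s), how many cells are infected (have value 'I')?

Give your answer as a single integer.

Step 0 (initial): 2 infected
Step 1: +6 new -> 8 infected
Step 2: +11 new -> 19 infected
Step 3: +14 new -> 33 infected
Step 4: +9 new -> 42 infected
Step 5: +3 new -> 45 infected
Step 6: +2 new -> 47 infected

Answer: 47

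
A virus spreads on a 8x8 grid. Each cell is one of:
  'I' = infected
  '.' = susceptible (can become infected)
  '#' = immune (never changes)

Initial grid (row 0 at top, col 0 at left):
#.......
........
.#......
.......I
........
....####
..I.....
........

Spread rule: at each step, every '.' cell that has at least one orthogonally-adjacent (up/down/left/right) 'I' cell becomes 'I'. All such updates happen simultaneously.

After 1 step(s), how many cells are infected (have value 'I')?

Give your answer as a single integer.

Answer: 9

Derivation:
Step 0 (initial): 2 infected
Step 1: +7 new -> 9 infected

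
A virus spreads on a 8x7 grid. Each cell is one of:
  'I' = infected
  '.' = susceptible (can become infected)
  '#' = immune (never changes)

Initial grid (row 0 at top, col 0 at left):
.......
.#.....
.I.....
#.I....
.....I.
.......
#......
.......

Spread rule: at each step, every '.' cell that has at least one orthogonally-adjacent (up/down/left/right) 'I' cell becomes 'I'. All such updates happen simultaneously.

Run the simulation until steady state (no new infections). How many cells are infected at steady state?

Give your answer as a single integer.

Answer: 53

Derivation:
Step 0 (initial): 3 infected
Step 1: +9 new -> 12 infected
Step 2: +12 new -> 24 infected
Step 3: +13 new -> 37 infected
Step 4: +11 new -> 48 infected
Step 5: +4 new -> 52 infected
Step 6: +1 new -> 53 infected
Step 7: +0 new -> 53 infected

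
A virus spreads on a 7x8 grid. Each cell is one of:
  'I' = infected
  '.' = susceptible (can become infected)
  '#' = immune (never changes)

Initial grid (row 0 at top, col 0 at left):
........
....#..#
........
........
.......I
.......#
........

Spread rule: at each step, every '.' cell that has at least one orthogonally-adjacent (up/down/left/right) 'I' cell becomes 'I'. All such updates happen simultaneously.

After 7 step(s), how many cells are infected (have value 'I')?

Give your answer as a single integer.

Step 0 (initial): 1 infected
Step 1: +2 new -> 3 infected
Step 2: +4 new -> 7 infected
Step 3: +5 new -> 12 infected
Step 4: +7 new -> 19 infected
Step 5: +7 new -> 26 infected
Step 6: +7 new -> 33 infected
Step 7: +7 new -> 40 infected

Answer: 40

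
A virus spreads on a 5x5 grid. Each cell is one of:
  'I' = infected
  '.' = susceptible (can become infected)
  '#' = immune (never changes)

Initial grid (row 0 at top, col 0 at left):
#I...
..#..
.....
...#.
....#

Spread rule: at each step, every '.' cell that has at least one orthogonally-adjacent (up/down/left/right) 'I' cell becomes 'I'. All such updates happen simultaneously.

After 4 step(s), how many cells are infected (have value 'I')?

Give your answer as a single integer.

Step 0 (initial): 1 infected
Step 1: +2 new -> 3 infected
Step 2: +3 new -> 6 infected
Step 3: +5 new -> 11 infected
Step 4: +5 new -> 16 infected

Answer: 16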